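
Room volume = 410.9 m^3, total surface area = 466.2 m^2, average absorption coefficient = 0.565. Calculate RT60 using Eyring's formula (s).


Given values:
  V = 410.9 m^3, S = 466.2 m^2, alpha = 0.565
Formula: RT60 = 0.161 * V / (-S * ln(1 - alpha))
Compute ln(1 - 0.565) = ln(0.435) = -0.832409
Denominator: -466.2 * -0.832409 = 388.0691
Numerator: 0.161 * 410.9 = 66.1549
RT60 = 66.1549 / 388.0691 = 0.17

0.17 s


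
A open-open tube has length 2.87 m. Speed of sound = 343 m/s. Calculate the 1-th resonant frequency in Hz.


Given values:
  Tube type: open-open, L = 2.87 m, c = 343 m/s, n = 1
Formula: f_n = n * c / (2 * L)
Compute 2 * L = 2 * 2.87 = 5.74
f = 1 * 343 / 5.74
f = 59.76

59.76 Hz


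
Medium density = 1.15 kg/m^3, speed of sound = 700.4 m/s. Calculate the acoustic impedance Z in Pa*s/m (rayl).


Given values:
  rho = 1.15 kg/m^3
  c = 700.4 m/s
Formula: Z = rho * c
Z = 1.15 * 700.4
Z = 805.46

805.46 rayl


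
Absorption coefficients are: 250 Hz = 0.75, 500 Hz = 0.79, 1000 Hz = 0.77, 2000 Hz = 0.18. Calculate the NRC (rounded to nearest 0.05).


Given values:
  a_250 = 0.75, a_500 = 0.79
  a_1000 = 0.77, a_2000 = 0.18
Formula: NRC = (a250 + a500 + a1000 + a2000) / 4
Sum = 0.75 + 0.79 + 0.77 + 0.18 = 2.49
NRC = 2.49 / 4 = 0.6225
Rounded to nearest 0.05: 0.6

0.6


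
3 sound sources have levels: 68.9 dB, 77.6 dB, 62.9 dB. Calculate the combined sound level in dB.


Formula: L_total = 10 * log10( sum(10^(Li/10)) )
  Source 1: 10^(68.9/10) = 7762471.1663
  Source 2: 10^(77.6/10) = 57543993.7337
  Source 3: 10^(62.9/10) = 1949844.5998
Sum of linear values = 67256309.4998
L_total = 10 * log10(67256309.4998) = 78.28

78.28 dB


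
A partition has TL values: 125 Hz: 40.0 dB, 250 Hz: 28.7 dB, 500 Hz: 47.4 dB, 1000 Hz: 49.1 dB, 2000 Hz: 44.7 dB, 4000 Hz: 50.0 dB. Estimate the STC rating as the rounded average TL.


Given TL values at each frequency:
  125 Hz: 40.0 dB
  250 Hz: 28.7 dB
  500 Hz: 47.4 dB
  1000 Hz: 49.1 dB
  2000 Hz: 44.7 dB
  4000 Hz: 50.0 dB
Formula: STC ~ round(average of TL values)
Sum = 40.0 + 28.7 + 47.4 + 49.1 + 44.7 + 50.0 = 259.9
Average = 259.9 / 6 = 43.32
Rounded: 43

43


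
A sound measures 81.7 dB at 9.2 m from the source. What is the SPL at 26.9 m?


Given values:
  SPL1 = 81.7 dB, r1 = 9.2 m, r2 = 26.9 m
Formula: SPL2 = SPL1 - 20 * log10(r2 / r1)
Compute ratio: r2 / r1 = 26.9 / 9.2 = 2.9239
Compute log10: log10(2.9239) = 0.465963
Compute drop: 20 * 0.465963 = 9.3193
SPL2 = 81.7 - 9.3193 = 72.38

72.38 dB


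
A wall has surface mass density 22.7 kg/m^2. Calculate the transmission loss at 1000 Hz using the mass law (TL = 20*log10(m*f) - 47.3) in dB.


Given values:
  m = 22.7 kg/m^2, f = 1000 Hz
Formula: TL = 20 * log10(m * f) - 47.3
Compute m * f = 22.7 * 1000 = 22700.0
Compute log10(22700.0) = 4.356026
Compute 20 * 4.356026 = 87.1205
TL = 87.1205 - 47.3 = 39.82

39.82 dB


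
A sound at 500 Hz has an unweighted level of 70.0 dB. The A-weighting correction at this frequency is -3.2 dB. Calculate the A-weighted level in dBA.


Given values:
  SPL = 70.0 dB
  A-weighting at 500 Hz = -3.2 dB
Formula: L_A = SPL + A_weight
L_A = 70.0 + (-3.2)
L_A = 66.8

66.8 dBA


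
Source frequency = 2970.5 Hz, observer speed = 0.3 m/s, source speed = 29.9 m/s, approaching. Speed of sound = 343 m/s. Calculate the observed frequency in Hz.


Given values:
  f_s = 2970.5 Hz, v_o = 0.3 m/s, v_s = 29.9 m/s
  Direction: approaching
Formula: f_o = f_s * (c + v_o) / (c - v_s)
Numerator: c + v_o = 343 + 0.3 = 343.3
Denominator: c - v_s = 343 - 29.9 = 313.1
f_o = 2970.5 * 343.3 / 313.1 = 3257.02

3257.02 Hz


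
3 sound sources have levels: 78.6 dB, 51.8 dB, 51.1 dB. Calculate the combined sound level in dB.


Formula: L_total = 10 * log10( sum(10^(Li/10)) )
  Source 1: 10^(78.6/10) = 72443596.0075
  Source 2: 10^(51.8/10) = 151356.1248
  Source 3: 10^(51.1/10) = 128824.9552
Sum of linear values = 72723777.0875
L_total = 10 * log10(72723777.0875) = 78.62

78.62 dB


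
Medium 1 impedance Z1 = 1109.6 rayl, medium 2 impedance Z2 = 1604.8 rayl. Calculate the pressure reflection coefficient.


Given values:
  Z1 = 1109.6 rayl, Z2 = 1604.8 rayl
Formula: R = (Z2 - Z1) / (Z2 + Z1)
Numerator: Z2 - Z1 = 1604.8 - 1109.6 = 495.2
Denominator: Z2 + Z1 = 1604.8 + 1109.6 = 2714.4
R = 495.2 / 2714.4 = 0.1824

0.1824


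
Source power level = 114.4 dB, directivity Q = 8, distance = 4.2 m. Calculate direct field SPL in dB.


Given values:
  Lw = 114.4 dB, Q = 8, r = 4.2 m
Formula: SPL = Lw + 10 * log10(Q / (4 * pi * r^2))
Compute 4 * pi * r^2 = 4 * pi * 4.2^2 = 221.6708
Compute Q / denom = 8 / 221.6708 = 0.03608955
Compute 10 * log10(0.03608955) = -14.4262
SPL = 114.4 + (-14.4262) = 99.97

99.97 dB


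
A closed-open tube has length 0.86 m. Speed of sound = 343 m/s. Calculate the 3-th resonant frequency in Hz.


Given values:
  Tube type: closed-open, L = 0.86 m, c = 343 m/s, n = 3
Formula: f_n = (2n - 1) * c / (4 * L)
Compute 2n - 1 = 2*3 - 1 = 5
Compute 4 * L = 4 * 0.86 = 3.44
f = 5 * 343 / 3.44
f = 498.55

498.55 Hz


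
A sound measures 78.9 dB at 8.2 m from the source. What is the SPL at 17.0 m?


Given values:
  SPL1 = 78.9 dB, r1 = 8.2 m, r2 = 17.0 m
Formula: SPL2 = SPL1 - 20 * log10(r2 / r1)
Compute ratio: r2 / r1 = 17.0 / 8.2 = 2.0732
Compute log10: log10(2.0732) = 0.316641
Compute drop: 20 * 0.316641 = 6.3328
SPL2 = 78.9 - 6.3328 = 72.57

72.57 dB


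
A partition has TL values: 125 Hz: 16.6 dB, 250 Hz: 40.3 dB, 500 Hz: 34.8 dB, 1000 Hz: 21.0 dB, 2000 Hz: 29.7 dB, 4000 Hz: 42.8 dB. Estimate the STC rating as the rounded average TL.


Given TL values at each frequency:
  125 Hz: 16.6 dB
  250 Hz: 40.3 dB
  500 Hz: 34.8 dB
  1000 Hz: 21.0 dB
  2000 Hz: 29.7 dB
  4000 Hz: 42.8 dB
Formula: STC ~ round(average of TL values)
Sum = 16.6 + 40.3 + 34.8 + 21.0 + 29.7 + 42.8 = 185.2
Average = 185.2 / 6 = 30.87
Rounded: 31

31


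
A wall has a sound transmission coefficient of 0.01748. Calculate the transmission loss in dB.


Given values:
  tau = 0.01748
Formula: TL = 10 * log10(1 / tau)
Compute 1 / tau = 1 / 0.01748 = 57.2082
Compute log10(57.2082) = 1.757458
TL = 10 * 1.757458 = 17.57

17.57 dB


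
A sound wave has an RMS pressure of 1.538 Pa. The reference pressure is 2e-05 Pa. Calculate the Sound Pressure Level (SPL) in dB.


Given values:
  p = 1.538 Pa
  p_ref = 2e-05 Pa
Formula: SPL = 20 * log10(p / p_ref)
Compute ratio: p / p_ref = 1.538 / 2e-05 = 76900
Compute log10: log10(76900) = 4.885926
Multiply: SPL = 20 * 4.885926 = 97.72

97.72 dB


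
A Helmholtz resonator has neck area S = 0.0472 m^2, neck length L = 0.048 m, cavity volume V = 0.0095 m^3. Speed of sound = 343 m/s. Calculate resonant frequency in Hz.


Given values:
  S = 0.0472 m^2, L = 0.048 m, V = 0.0095 m^3, c = 343 m/s
Formula: f = (c / (2*pi)) * sqrt(S / (V * L))
Compute V * L = 0.0095 * 0.048 = 0.000456
Compute S / (V * L) = 0.0472 / 0.000456 = 103.5088
Compute sqrt(103.5088) = 10.173927
Compute c / (2*pi) = 343 / 6.283185 = 54.590148
f = 54.590148 * 10.173927 = 555.4

555.4 Hz


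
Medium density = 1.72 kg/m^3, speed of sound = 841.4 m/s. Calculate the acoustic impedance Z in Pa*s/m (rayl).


Given values:
  rho = 1.72 kg/m^3
  c = 841.4 m/s
Formula: Z = rho * c
Z = 1.72 * 841.4
Z = 1447.21

1447.21 rayl


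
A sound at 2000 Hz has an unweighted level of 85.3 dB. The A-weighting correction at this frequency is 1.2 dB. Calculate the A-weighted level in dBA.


Given values:
  SPL = 85.3 dB
  A-weighting at 2000 Hz = 1.2 dB
Formula: L_A = SPL + A_weight
L_A = 85.3 + (1.2)
L_A = 86.5

86.5 dBA


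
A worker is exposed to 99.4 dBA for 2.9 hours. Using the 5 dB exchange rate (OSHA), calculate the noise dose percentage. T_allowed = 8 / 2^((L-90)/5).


Given values:
  L = 99.4 dBA, T = 2.9 hours
Formula: T_allowed = 8 / 2^((L - 90) / 5)
Compute exponent: (99.4 - 90) / 5 = 1.88
Compute 2^(1.88) = 3.680751
T_allowed = 8 / 3.680751 = 2.173469 hours
Dose = (T / T_allowed) * 100
Dose = (2.9 / 2.173469) * 100 = 133.43

133.43 %


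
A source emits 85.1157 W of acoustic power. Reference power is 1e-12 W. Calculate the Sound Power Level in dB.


Given values:
  W = 85.1157 W
  W_ref = 1e-12 W
Formula: SWL = 10 * log10(W / W_ref)
Compute ratio: W / W_ref = 85115700000000
Compute log10: log10(85115700000000) = 13.93001
Multiply: SWL = 10 * 13.93001 = 139.3

139.3 dB


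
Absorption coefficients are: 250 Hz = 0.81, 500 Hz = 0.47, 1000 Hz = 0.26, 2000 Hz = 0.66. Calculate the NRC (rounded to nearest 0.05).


Given values:
  a_250 = 0.81, a_500 = 0.47
  a_1000 = 0.26, a_2000 = 0.66
Formula: NRC = (a250 + a500 + a1000 + a2000) / 4
Sum = 0.81 + 0.47 + 0.26 + 0.66 = 2.2
NRC = 2.2 / 4 = 0.55
Rounded to nearest 0.05: 0.55

0.55


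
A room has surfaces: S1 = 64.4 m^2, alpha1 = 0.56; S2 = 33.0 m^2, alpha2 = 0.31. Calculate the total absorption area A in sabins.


Given surfaces:
  Surface 1: 64.4 * 0.56 = 36.064
  Surface 2: 33.0 * 0.31 = 10.23
Formula: A = sum(Si * alpha_i)
A = 36.064 + 10.23
A = 46.29

46.29 sabins


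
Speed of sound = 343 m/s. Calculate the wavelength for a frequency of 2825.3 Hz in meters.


Given values:
  c = 343 m/s, f = 2825.3 Hz
Formula: lambda = c / f
lambda = 343 / 2825.3
lambda = 0.1214

0.1214 m


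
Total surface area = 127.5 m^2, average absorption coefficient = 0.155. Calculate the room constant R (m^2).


Given values:
  S = 127.5 m^2, alpha = 0.155
Formula: R = S * alpha / (1 - alpha)
Numerator: 127.5 * 0.155 = 19.7625
Denominator: 1 - 0.155 = 0.845
R = 19.7625 / 0.845 = 23.39

23.39 m^2


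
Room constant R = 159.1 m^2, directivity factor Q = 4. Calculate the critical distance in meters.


Given values:
  R = 159.1 m^2, Q = 4
Formula: d_c = 0.141 * sqrt(Q * R)
Compute Q * R = 4 * 159.1 = 636.4
Compute sqrt(636.4) = 25.227
d_c = 0.141 * 25.227 = 3.557

3.557 m


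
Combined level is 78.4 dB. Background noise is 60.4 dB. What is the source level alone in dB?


Given values:
  L_total = 78.4 dB, L_bg = 60.4 dB
Formula: L_source = 10 * log10(10^(L_total/10) - 10^(L_bg/10))
Convert to linear:
  10^(78.4/10) = 69183097.0919
  10^(60.4/10) = 1096478.1961
Difference: 69183097.0919 - 1096478.1961 = 68086618.8958
L_source = 10 * log10(68086618.8958) = 78.33

78.33 dB


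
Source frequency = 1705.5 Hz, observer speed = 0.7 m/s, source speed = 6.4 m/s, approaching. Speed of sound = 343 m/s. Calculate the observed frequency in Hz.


Given values:
  f_s = 1705.5 Hz, v_o = 0.7 m/s, v_s = 6.4 m/s
  Direction: approaching
Formula: f_o = f_s * (c + v_o) / (c - v_s)
Numerator: c + v_o = 343 + 0.7 = 343.7
Denominator: c - v_s = 343 - 6.4 = 336.6
f_o = 1705.5 * 343.7 / 336.6 = 1741.47

1741.47 Hz


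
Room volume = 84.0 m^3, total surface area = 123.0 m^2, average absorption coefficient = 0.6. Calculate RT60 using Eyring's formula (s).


Given values:
  V = 84.0 m^3, S = 123.0 m^2, alpha = 0.6
Formula: RT60 = 0.161 * V / (-S * ln(1 - alpha))
Compute ln(1 - 0.6) = ln(0.4) = -0.916291
Denominator: -123.0 * -0.916291 = 112.7038
Numerator: 0.161 * 84.0 = 13.524
RT60 = 13.524 / 112.7038 = 0.12

0.12 s


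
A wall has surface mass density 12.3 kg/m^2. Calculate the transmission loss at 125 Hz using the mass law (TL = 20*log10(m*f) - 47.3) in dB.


Given values:
  m = 12.3 kg/m^2, f = 125 Hz
Formula: TL = 20 * log10(m * f) - 47.3
Compute m * f = 12.3 * 125 = 1537.5
Compute log10(1537.5) = 3.186815
Compute 20 * 3.186815 = 63.7363
TL = 63.7363 - 47.3 = 16.44

16.44 dB


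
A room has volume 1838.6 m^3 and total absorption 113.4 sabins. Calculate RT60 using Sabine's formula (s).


Given values:
  V = 1838.6 m^3
  A = 113.4 sabins
Formula: RT60 = 0.161 * V / A
Numerator: 0.161 * 1838.6 = 296.0146
RT60 = 296.0146 / 113.4 = 2.61

2.61 s


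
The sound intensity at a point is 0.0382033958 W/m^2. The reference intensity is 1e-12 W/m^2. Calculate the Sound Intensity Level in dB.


Given values:
  I = 0.0382033958 W/m^2
  I_ref = 1e-12 W/m^2
Formula: SIL = 10 * log10(I / I_ref)
Compute ratio: I / I_ref = 38203395800
Compute log10: log10(38203395800) = 10.582102
Multiply: SIL = 10 * 10.582102 = 105.82

105.82 dB


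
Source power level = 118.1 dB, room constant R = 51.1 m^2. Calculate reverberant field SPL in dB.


Given values:
  Lw = 118.1 dB, R = 51.1 m^2
Formula: SPL = Lw + 10 * log10(4 / R)
Compute 4 / R = 4 / 51.1 = 0.078278
Compute 10 * log10(0.078278) = -11.0636
SPL = 118.1 + (-11.0636) = 107.04

107.04 dB


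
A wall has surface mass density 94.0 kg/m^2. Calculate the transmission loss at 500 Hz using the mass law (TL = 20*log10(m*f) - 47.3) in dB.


Given values:
  m = 94.0 kg/m^2, f = 500 Hz
Formula: TL = 20 * log10(m * f) - 47.3
Compute m * f = 94.0 * 500 = 47000.0
Compute log10(47000.0) = 4.672098
Compute 20 * 4.672098 = 93.442
TL = 93.442 - 47.3 = 46.14

46.14 dB


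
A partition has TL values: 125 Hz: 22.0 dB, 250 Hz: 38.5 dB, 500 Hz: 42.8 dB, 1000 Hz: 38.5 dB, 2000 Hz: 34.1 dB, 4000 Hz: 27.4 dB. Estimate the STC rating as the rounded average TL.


Given TL values at each frequency:
  125 Hz: 22.0 dB
  250 Hz: 38.5 dB
  500 Hz: 42.8 dB
  1000 Hz: 38.5 dB
  2000 Hz: 34.1 dB
  4000 Hz: 27.4 dB
Formula: STC ~ round(average of TL values)
Sum = 22.0 + 38.5 + 42.8 + 38.5 + 34.1 + 27.4 = 203.3
Average = 203.3 / 6 = 33.88
Rounded: 34

34


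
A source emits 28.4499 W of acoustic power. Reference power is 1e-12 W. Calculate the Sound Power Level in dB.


Given values:
  W = 28.4499 W
  W_ref = 1e-12 W
Formula: SWL = 10 * log10(W / W_ref)
Compute ratio: W / W_ref = 28449900000000
Compute log10: log10(28449900000000) = 13.454081
Multiply: SWL = 10 * 13.454081 = 134.54

134.54 dB


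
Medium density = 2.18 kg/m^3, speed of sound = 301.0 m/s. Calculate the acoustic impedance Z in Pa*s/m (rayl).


Given values:
  rho = 2.18 kg/m^3
  c = 301.0 m/s
Formula: Z = rho * c
Z = 2.18 * 301.0
Z = 656.18

656.18 rayl


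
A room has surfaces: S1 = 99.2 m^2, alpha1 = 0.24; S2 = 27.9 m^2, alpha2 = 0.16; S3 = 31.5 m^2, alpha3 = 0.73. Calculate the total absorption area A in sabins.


Given surfaces:
  Surface 1: 99.2 * 0.24 = 23.808
  Surface 2: 27.9 * 0.16 = 4.464
  Surface 3: 31.5 * 0.73 = 22.995
Formula: A = sum(Si * alpha_i)
A = 23.808 + 4.464 + 22.995
A = 51.27

51.27 sabins


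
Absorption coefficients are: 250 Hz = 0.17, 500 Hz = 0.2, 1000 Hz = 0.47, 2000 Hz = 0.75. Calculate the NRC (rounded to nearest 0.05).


Given values:
  a_250 = 0.17, a_500 = 0.2
  a_1000 = 0.47, a_2000 = 0.75
Formula: NRC = (a250 + a500 + a1000 + a2000) / 4
Sum = 0.17 + 0.2 + 0.47 + 0.75 = 1.59
NRC = 1.59 / 4 = 0.3975
Rounded to nearest 0.05: 0.4

0.4


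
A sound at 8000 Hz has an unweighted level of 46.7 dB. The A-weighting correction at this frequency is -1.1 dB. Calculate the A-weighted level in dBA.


Given values:
  SPL = 46.7 dB
  A-weighting at 8000 Hz = -1.1 dB
Formula: L_A = SPL + A_weight
L_A = 46.7 + (-1.1)
L_A = 45.6

45.6 dBA


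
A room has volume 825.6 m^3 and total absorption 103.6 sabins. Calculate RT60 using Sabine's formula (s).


Given values:
  V = 825.6 m^3
  A = 103.6 sabins
Formula: RT60 = 0.161 * V / A
Numerator: 0.161 * 825.6 = 132.9216
RT60 = 132.9216 / 103.6 = 1.283

1.283 s


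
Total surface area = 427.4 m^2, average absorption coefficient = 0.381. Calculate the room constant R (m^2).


Given values:
  S = 427.4 m^2, alpha = 0.381
Formula: R = S * alpha / (1 - alpha)
Numerator: 427.4 * 0.381 = 162.8394
Denominator: 1 - 0.381 = 0.619
R = 162.8394 / 0.619 = 263.07

263.07 m^2


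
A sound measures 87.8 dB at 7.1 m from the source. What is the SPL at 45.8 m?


Given values:
  SPL1 = 87.8 dB, r1 = 7.1 m, r2 = 45.8 m
Formula: SPL2 = SPL1 - 20 * log10(r2 / r1)
Compute ratio: r2 / r1 = 45.8 / 7.1 = 6.4507
Compute log10: log10(6.4507) = 0.809607
Compute drop: 20 * 0.809607 = 16.1921
SPL2 = 87.8 - 16.1921 = 71.61

71.61 dB


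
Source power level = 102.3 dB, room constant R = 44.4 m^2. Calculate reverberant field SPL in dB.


Given values:
  Lw = 102.3 dB, R = 44.4 m^2
Formula: SPL = Lw + 10 * log10(4 / R)
Compute 4 / R = 4 / 44.4 = 0.09009
Compute 10 * log10(0.09009) = -10.4532
SPL = 102.3 + (-10.4532) = 91.85

91.85 dB


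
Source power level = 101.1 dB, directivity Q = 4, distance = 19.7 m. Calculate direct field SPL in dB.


Given values:
  Lw = 101.1 dB, Q = 4, r = 19.7 m
Formula: SPL = Lw + 10 * log10(Q / (4 * pi * r^2))
Compute 4 * pi * r^2 = 4 * pi * 19.7^2 = 4876.8828
Compute Q / denom = 4 / 4876.8828 = 0.0008202
Compute 10 * log10(0.0008202) = -30.8608
SPL = 101.1 + (-30.8608) = 70.24

70.24 dB


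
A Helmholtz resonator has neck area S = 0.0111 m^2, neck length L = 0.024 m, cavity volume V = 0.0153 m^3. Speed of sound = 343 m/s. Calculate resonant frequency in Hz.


Given values:
  S = 0.0111 m^2, L = 0.024 m, V = 0.0153 m^3, c = 343 m/s
Formula: f = (c / (2*pi)) * sqrt(S / (V * L))
Compute V * L = 0.0153 * 0.024 = 0.0003672
Compute S / (V * L) = 0.0111 / 0.0003672 = 30.2288
Compute sqrt(30.2288) = 5.498072
Compute c / (2*pi) = 343 / 6.283185 = 54.590148
f = 54.590148 * 5.498072 = 300.14

300.14 Hz


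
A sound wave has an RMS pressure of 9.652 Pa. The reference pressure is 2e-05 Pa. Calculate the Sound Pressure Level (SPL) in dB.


Given values:
  p = 9.652 Pa
  p_ref = 2e-05 Pa
Formula: SPL = 20 * log10(p / p_ref)
Compute ratio: p / p_ref = 9.652 / 2e-05 = 482600
Compute log10: log10(482600) = 5.683587
Multiply: SPL = 20 * 5.683587 = 113.67

113.67 dB


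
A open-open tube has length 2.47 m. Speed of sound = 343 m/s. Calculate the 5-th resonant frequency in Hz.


Given values:
  Tube type: open-open, L = 2.47 m, c = 343 m/s, n = 5
Formula: f_n = n * c / (2 * L)
Compute 2 * L = 2 * 2.47 = 4.94
f = 5 * 343 / 4.94
f = 347.17

347.17 Hz


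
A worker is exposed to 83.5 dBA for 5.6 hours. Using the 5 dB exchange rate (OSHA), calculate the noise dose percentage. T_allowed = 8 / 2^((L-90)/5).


Given values:
  L = 83.5 dBA, T = 5.6 hours
Formula: T_allowed = 8 / 2^((L - 90) / 5)
Compute exponent: (83.5 - 90) / 5 = -1.3
Compute 2^(-1.3) = 0.406126
T_allowed = 8 / 0.406126 = 19.69832 hours
Dose = (T / T_allowed) * 100
Dose = (5.6 / 19.69832) * 100 = 28.43

28.43 %


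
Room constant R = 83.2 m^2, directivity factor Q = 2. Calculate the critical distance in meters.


Given values:
  R = 83.2 m^2, Q = 2
Formula: d_c = 0.141 * sqrt(Q * R)
Compute Q * R = 2 * 83.2 = 166.4
Compute sqrt(166.4) = 12.8996
d_c = 0.141 * 12.8996 = 1.819

1.819 m


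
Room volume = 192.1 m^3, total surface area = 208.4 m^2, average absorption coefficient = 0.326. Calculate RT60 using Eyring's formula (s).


Given values:
  V = 192.1 m^3, S = 208.4 m^2, alpha = 0.326
Formula: RT60 = 0.161 * V / (-S * ln(1 - alpha))
Compute ln(1 - 0.326) = ln(0.674) = -0.394525
Denominator: -208.4 * -0.394525 = 82.219
Numerator: 0.161 * 192.1 = 30.9281
RT60 = 30.9281 / 82.219 = 0.376

0.376 s


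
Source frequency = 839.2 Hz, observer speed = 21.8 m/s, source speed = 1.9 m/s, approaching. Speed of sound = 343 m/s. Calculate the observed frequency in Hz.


Given values:
  f_s = 839.2 Hz, v_o = 21.8 m/s, v_s = 1.9 m/s
  Direction: approaching
Formula: f_o = f_s * (c + v_o) / (c - v_s)
Numerator: c + v_o = 343 + 21.8 = 364.8
Denominator: c - v_s = 343 - 1.9 = 341.1
f_o = 839.2 * 364.8 / 341.1 = 897.51

897.51 Hz


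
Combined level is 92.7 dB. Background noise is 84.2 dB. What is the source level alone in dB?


Given values:
  L_total = 92.7 dB, L_bg = 84.2 dB
Formula: L_source = 10 * log10(10^(L_total/10) - 10^(L_bg/10))
Convert to linear:
  10^(92.7/10) = 1862087136.6629
  10^(84.2/10) = 263026799.1895
Difference: 1862087136.6629 - 263026799.1895 = 1599060337.4734
L_source = 10 * log10(1599060337.4734) = 92.04

92.04 dB


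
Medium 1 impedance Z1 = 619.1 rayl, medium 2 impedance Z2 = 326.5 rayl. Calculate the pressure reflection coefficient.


Given values:
  Z1 = 619.1 rayl, Z2 = 326.5 rayl
Formula: R = (Z2 - Z1) / (Z2 + Z1)
Numerator: Z2 - Z1 = 326.5 - 619.1 = -292.6
Denominator: Z2 + Z1 = 326.5 + 619.1 = 945.6
R = -292.6 / 945.6 = -0.3094

-0.3094


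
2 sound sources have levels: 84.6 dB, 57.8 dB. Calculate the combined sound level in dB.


Formula: L_total = 10 * log10( sum(10^(Li/10)) )
  Source 1: 10^(84.6/10) = 288403150.3127
  Source 2: 10^(57.8/10) = 602559.5861
Sum of linear values = 289005709.8988
L_total = 10 * log10(289005709.8988) = 84.61

84.61 dB


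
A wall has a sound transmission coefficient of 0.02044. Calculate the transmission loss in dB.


Given values:
  tau = 0.02044
Formula: TL = 10 * log10(1 / tau)
Compute 1 / tau = 1 / 0.02044 = 48.9237
Compute log10(48.9237) = 1.689519
TL = 10 * 1.689519 = 16.9

16.9 dB


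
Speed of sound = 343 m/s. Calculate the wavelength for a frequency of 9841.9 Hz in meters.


Given values:
  c = 343 m/s, f = 9841.9 Hz
Formula: lambda = c / f
lambda = 343 / 9841.9
lambda = 0.0349

0.0349 m


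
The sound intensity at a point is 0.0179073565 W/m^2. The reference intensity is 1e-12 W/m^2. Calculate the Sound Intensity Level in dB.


Given values:
  I = 0.0179073565 W/m^2
  I_ref = 1e-12 W/m^2
Formula: SIL = 10 * log10(I / I_ref)
Compute ratio: I / I_ref = 17907356500
Compute log10: log10(17907356500) = 10.253031
Multiply: SIL = 10 * 10.253031 = 102.53

102.53 dB


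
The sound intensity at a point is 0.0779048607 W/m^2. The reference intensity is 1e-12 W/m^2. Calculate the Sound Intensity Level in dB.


Given values:
  I = 0.0779048607 W/m^2
  I_ref = 1e-12 W/m^2
Formula: SIL = 10 * log10(I / I_ref)
Compute ratio: I / I_ref = 77904860700
Compute log10: log10(77904860700) = 10.891565
Multiply: SIL = 10 * 10.891565 = 108.92

108.92 dB


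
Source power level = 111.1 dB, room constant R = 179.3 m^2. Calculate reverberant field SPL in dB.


Given values:
  Lw = 111.1 dB, R = 179.3 m^2
Formula: SPL = Lw + 10 * log10(4 / R)
Compute 4 / R = 4 / 179.3 = 0.022309
Compute 10 * log10(0.022309) = -16.5152
SPL = 111.1 + (-16.5152) = 94.58

94.58 dB


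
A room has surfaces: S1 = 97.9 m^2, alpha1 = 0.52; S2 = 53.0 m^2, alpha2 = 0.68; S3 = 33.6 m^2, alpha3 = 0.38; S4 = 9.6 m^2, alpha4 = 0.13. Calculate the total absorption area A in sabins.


Given surfaces:
  Surface 1: 97.9 * 0.52 = 50.908
  Surface 2: 53.0 * 0.68 = 36.04
  Surface 3: 33.6 * 0.38 = 12.768
  Surface 4: 9.6 * 0.13 = 1.248
Formula: A = sum(Si * alpha_i)
A = 50.908 + 36.04 + 12.768 + 1.248
A = 100.96

100.96 sabins


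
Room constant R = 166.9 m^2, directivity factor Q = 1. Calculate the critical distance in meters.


Given values:
  R = 166.9 m^2, Q = 1
Formula: d_c = 0.141 * sqrt(Q * R)
Compute Q * R = 1 * 166.9 = 166.9
Compute sqrt(166.9) = 12.919
d_c = 0.141 * 12.919 = 1.822

1.822 m


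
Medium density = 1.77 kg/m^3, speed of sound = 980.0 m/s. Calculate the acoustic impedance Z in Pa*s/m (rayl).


Given values:
  rho = 1.77 kg/m^3
  c = 980.0 m/s
Formula: Z = rho * c
Z = 1.77 * 980.0
Z = 1734.6

1734.6 rayl


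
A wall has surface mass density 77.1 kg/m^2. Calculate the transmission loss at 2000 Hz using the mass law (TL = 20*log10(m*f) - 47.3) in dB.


Given values:
  m = 77.1 kg/m^2, f = 2000 Hz
Formula: TL = 20 * log10(m * f) - 47.3
Compute m * f = 77.1 * 2000 = 154200.0
Compute log10(154200.0) = 5.188084
Compute 20 * 5.188084 = 103.7617
TL = 103.7617 - 47.3 = 56.46

56.46 dB


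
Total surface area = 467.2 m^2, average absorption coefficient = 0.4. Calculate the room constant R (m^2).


Given values:
  S = 467.2 m^2, alpha = 0.4
Formula: R = S * alpha / (1 - alpha)
Numerator: 467.2 * 0.4 = 186.88
Denominator: 1 - 0.4 = 0.6
R = 186.88 / 0.6 = 311.47

311.47 m^2


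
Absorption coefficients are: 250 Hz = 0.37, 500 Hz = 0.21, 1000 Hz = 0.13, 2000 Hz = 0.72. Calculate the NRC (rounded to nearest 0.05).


Given values:
  a_250 = 0.37, a_500 = 0.21
  a_1000 = 0.13, a_2000 = 0.72
Formula: NRC = (a250 + a500 + a1000 + a2000) / 4
Sum = 0.37 + 0.21 + 0.13 + 0.72 = 1.43
NRC = 1.43 / 4 = 0.3575
Rounded to nearest 0.05: 0.35

0.35


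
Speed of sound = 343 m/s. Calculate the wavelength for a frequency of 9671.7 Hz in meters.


Given values:
  c = 343 m/s, f = 9671.7 Hz
Formula: lambda = c / f
lambda = 343 / 9671.7
lambda = 0.0355

0.0355 m


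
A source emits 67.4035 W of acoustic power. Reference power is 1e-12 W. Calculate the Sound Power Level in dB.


Given values:
  W = 67.4035 W
  W_ref = 1e-12 W
Formula: SWL = 10 * log10(W / W_ref)
Compute ratio: W / W_ref = 67403500000000
Compute log10: log10(67403500000000) = 13.828682
Multiply: SWL = 10 * 13.828682 = 138.29

138.29 dB


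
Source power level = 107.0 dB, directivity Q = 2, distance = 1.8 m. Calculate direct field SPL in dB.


Given values:
  Lw = 107.0 dB, Q = 2, r = 1.8 m
Formula: SPL = Lw + 10 * log10(Q / (4 * pi * r^2))
Compute 4 * pi * r^2 = 4 * pi * 1.8^2 = 40.715
Compute Q / denom = 2 / 40.715 = 0.04912195
Compute 10 * log10(0.04912195) = -13.0872
SPL = 107.0 + (-13.0872) = 93.91

93.91 dB


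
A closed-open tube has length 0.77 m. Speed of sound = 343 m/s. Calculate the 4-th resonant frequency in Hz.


Given values:
  Tube type: closed-open, L = 0.77 m, c = 343 m/s, n = 4
Formula: f_n = (2n - 1) * c / (4 * L)
Compute 2n - 1 = 2*4 - 1 = 7
Compute 4 * L = 4 * 0.77 = 3.08
f = 7 * 343 / 3.08
f = 779.55

779.55 Hz


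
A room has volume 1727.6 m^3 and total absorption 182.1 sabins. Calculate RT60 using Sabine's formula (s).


Given values:
  V = 1727.6 m^3
  A = 182.1 sabins
Formula: RT60 = 0.161 * V / A
Numerator: 0.161 * 1727.6 = 278.1436
RT60 = 278.1436 / 182.1 = 1.527

1.527 s


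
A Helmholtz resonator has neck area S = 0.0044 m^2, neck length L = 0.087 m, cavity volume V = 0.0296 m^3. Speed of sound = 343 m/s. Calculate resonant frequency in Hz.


Given values:
  S = 0.0044 m^2, L = 0.087 m, V = 0.0296 m^3, c = 343 m/s
Formula: f = (c / (2*pi)) * sqrt(S / (V * L))
Compute V * L = 0.0296 * 0.087 = 0.0025752
Compute S / (V * L) = 0.0044 / 0.0025752 = 1.7086
Compute sqrt(1.7086) = 1.307134
Compute c / (2*pi) = 343 / 6.283185 = 54.590148
f = 54.590148 * 1.307134 = 71.36

71.36 Hz


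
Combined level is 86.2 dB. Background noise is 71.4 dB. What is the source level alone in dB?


Given values:
  L_total = 86.2 dB, L_bg = 71.4 dB
Formula: L_source = 10 * log10(10^(L_total/10) - 10^(L_bg/10))
Convert to linear:
  10^(86.2/10) = 416869383.4703
  10^(71.4/10) = 13803842.646
Difference: 416869383.4703 - 13803842.646 = 403065540.8243
L_source = 10 * log10(403065540.8243) = 86.05

86.05 dB


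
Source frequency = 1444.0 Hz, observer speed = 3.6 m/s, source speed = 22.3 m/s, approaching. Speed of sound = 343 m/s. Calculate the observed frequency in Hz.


Given values:
  f_s = 1444.0 Hz, v_o = 3.6 m/s, v_s = 22.3 m/s
  Direction: approaching
Formula: f_o = f_s * (c + v_o) / (c - v_s)
Numerator: c + v_o = 343 + 3.6 = 346.6
Denominator: c - v_s = 343 - 22.3 = 320.7
f_o = 1444.0 * 346.6 / 320.7 = 1560.62

1560.62 Hz


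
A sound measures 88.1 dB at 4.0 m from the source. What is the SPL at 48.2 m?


Given values:
  SPL1 = 88.1 dB, r1 = 4.0 m, r2 = 48.2 m
Formula: SPL2 = SPL1 - 20 * log10(r2 / r1)
Compute ratio: r2 / r1 = 48.2 / 4.0 = 12.05
Compute log10: log10(12.05) = 1.080987
Compute drop: 20 * 1.080987 = 21.6197
SPL2 = 88.1 - 21.6197 = 66.48

66.48 dB


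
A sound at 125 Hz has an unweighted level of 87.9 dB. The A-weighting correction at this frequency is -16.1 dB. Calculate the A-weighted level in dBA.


Given values:
  SPL = 87.9 dB
  A-weighting at 125 Hz = -16.1 dB
Formula: L_A = SPL + A_weight
L_A = 87.9 + (-16.1)
L_A = 71.8

71.8 dBA


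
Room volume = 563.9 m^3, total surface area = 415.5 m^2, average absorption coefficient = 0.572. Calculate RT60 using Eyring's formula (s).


Given values:
  V = 563.9 m^3, S = 415.5 m^2, alpha = 0.572
Formula: RT60 = 0.161 * V / (-S * ln(1 - alpha))
Compute ln(1 - 0.572) = ln(0.428) = -0.848632
Denominator: -415.5 * -0.848632 = 352.6066
Numerator: 0.161 * 563.9 = 90.7879
RT60 = 90.7879 / 352.6066 = 0.257

0.257 s


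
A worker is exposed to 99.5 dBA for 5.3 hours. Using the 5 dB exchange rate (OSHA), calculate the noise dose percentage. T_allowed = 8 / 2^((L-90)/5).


Given values:
  L = 99.5 dBA, T = 5.3 hours
Formula: T_allowed = 8 / 2^((L - 90) / 5)
Compute exponent: (99.5 - 90) / 5 = 1.9
Compute 2^(1.9) = 3.732132
T_allowed = 8 / 3.732132 = 2.143547 hours
Dose = (T / T_allowed) * 100
Dose = (5.3 / 2.143547) * 100 = 247.25

247.25 %


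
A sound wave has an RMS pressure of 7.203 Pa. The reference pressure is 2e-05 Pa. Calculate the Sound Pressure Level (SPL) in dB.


Given values:
  p = 7.203 Pa
  p_ref = 2e-05 Pa
Formula: SPL = 20 * log10(p / p_ref)
Compute ratio: p / p_ref = 7.203 / 2e-05 = 360150
Compute log10: log10(360150) = 5.556483
Multiply: SPL = 20 * 5.556483 = 111.13

111.13 dB


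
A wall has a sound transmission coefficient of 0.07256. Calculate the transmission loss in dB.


Given values:
  tau = 0.07256
Formula: TL = 10 * log10(1 / tau)
Compute 1 / tau = 1 / 0.07256 = 13.7817
Compute log10(13.7817) = 1.139303
TL = 10 * 1.139303 = 11.39

11.39 dB


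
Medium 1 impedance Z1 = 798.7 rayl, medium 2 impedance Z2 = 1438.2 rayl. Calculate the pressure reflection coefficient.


Given values:
  Z1 = 798.7 rayl, Z2 = 1438.2 rayl
Formula: R = (Z2 - Z1) / (Z2 + Z1)
Numerator: Z2 - Z1 = 1438.2 - 798.7 = 639.5
Denominator: Z2 + Z1 = 1438.2 + 798.7 = 2236.9
R = 639.5 / 2236.9 = 0.2859

0.2859


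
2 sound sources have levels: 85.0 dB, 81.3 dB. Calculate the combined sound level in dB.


Formula: L_total = 10 * log10( sum(10^(Li/10)) )
  Source 1: 10^(85.0/10) = 316227766.0168
  Source 2: 10^(81.3/10) = 134896288.2592
Sum of linear values = 451124054.276
L_total = 10 * log10(451124054.276) = 86.54

86.54 dB


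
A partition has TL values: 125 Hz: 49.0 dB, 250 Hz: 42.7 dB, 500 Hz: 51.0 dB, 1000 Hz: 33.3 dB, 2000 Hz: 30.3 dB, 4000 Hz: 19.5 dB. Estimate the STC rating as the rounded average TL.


Given TL values at each frequency:
  125 Hz: 49.0 dB
  250 Hz: 42.7 dB
  500 Hz: 51.0 dB
  1000 Hz: 33.3 dB
  2000 Hz: 30.3 dB
  4000 Hz: 19.5 dB
Formula: STC ~ round(average of TL values)
Sum = 49.0 + 42.7 + 51.0 + 33.3 + 30.3 + 19.5 = 225.8
Average = 225.8 / 6 = 37.63
Rounded: 38

38


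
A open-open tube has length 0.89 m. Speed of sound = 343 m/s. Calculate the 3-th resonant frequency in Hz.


Given values:
  Tube type: open-open, L = 0.89 m, c = 343 m/s, n = 3
Formula: f_n = n * c / (2 * L)
Compute 2 * L = 2 * 0.89 = 1.78
f = 3 * 343 / 1.78
f = 578.09

578.09 Hz


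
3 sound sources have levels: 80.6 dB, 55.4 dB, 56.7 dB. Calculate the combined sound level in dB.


Formula: L_total = 10 * log10( sum(10^(Li/10)) )
  Source 1: 10^(80.6/10) = 114815362.1497
  Source 2: 10^(55.4/10) = 346736.8505
  Source 3: 10^(56.7/10) = 467735.1413
Sum of linear values = 115629834.1415
L_total = 10 * log10(115629834.1415) = 80.63

80.63 dB


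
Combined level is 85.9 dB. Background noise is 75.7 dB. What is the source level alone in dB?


Given values:
  L_total = 85.9 dB, L_bg = 75.7 dB
Formula: L_source = 10 * log10(10^(L_total/10) - 10^(L_bg/10))
Convert to linear:
  10^(85.9/10) = 389045144.9943
  10^(75.7/10) = 37153522.9097
Difference: 389045144.9943 - 37153522.9097 = 351891622.0846
L_source = 10 * log10(351891622.0846) = 85.46

85.46 dB


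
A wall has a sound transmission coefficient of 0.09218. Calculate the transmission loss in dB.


Given values:
  tau = 0.09218
Formula: TL = 10 * log10(1 / tau)
Compute 1 / tau = 1 / 0.09218 = 10.8483
Compute log10(10.8483) = 1.035362
TL = 10 * 1.035362 = 10.35

10.35 dB


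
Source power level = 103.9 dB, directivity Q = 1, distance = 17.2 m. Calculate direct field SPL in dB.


Given values:
  Lw = 103.9 dB, Q = 1, r = 17.2 m
Formula: SPL = Lw + 10 * log10(Q / (4 * pi * r^2))
Compute 4 * pi * r^2 = 4 * pi * 17.2^2 = 3717.6351
Compute Q / denom = 1 / 3717.6351 = 0.00026899
Compute 10 * log10(0.00026899) = -35.7026
SPL = 103.9 + (-35.7026) = 68.2

68.2 dB


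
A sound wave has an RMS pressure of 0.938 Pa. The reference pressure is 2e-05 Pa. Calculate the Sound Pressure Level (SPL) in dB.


Given values:
  p = 0.938 Pa
  p_ref = 2e-05 Pa
Formula: SPL = 20 * log10(p / p_ref)
Compute ratio: p / p_ref = 0.938 / 2e-05 = 46900
Compute log10: log10(46900) = 4.671173
Multiply: SPL = 20 * 4.671173 = 93.42

93.42 dB


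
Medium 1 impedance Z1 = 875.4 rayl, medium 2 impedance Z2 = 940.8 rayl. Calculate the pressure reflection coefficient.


Given values:
  Z1 = 875.4 rayl, Z2 = 940.8 rayl
Formula: R = (Z2 - Z1) / (Z2 + Z1)
Numerator: Z2 - Z1 = 940.8 - 875.4 = 65.4
Denominator: Z2 + Z1 = 940.8 + 875.4 = 1816.2
R = 65.4 / 1816.2 = 0.036

0.036


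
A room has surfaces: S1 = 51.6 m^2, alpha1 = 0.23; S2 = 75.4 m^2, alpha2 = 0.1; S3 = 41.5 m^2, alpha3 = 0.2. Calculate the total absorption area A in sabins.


Given surfaces:
  Surface 1: 51.6 * 0.23 = 11.868
  Surface 2: 75.4 * 0.1 = 7.54
  Surface 3: 41.5 * 0.2 = 8.3
Formula: A = sum(Si * alpha_i)
A = 11.868 + 7.54 + 8.3
A = 27.71

27.71 sabins


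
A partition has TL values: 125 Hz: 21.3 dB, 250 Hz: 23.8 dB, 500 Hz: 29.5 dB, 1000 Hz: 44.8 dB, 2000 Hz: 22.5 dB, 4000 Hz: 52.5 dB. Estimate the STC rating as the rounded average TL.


Given TL values at each frequency:
  125 Hz: 21.3 dB
  250 Hz: 23.8 dB
  500 Hz: 29.5 dB
  1000 Hz: 44.8 dB
  2000 Hz: 22.5 dB
  4000 Hz: 52.5 dB
Formula: STC ~ round(average of TL values)
Sum = 21.3 + 23.8 + 29.5 + 44.8 + 22.5 + 52.5 = 194.4
Average = 194.4 / 6 = 32.4
Rounded: 32

32


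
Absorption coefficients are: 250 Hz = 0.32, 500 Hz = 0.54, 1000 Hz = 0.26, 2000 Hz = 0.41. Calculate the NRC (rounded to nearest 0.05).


Given values:
  a_250 = 0.32, a_500 = 0.54
  a_1000 = 0.26, a_2000 = 0.41
Formula: NRC = (a250 + a500 + a1000 + a2000) / 4
Sum = 0.32 + 0.54 + 0.26 + 0.41 = 1.53
NRC = 1.53 / 4 = 0.3825
Rounded to nearest 0.05: 0.4

0.4


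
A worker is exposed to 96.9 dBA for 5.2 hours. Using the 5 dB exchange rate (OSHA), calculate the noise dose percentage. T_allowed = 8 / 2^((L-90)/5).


Given values:
  L = 96.9 dBA, T = 5.2 hours
Formula: T_allowed = 8 / 2^((L - 90) / 5)
Compute exponent: (96.9 - 90) / 5 = 1.38
Compute 2^(1.38) = 2.602684
T_allowed = 8 / 2.602684 = 3.07375 hours
Dose = (T / T_allowed) * 100
Dose = (5.2 / 3.07375) * 100 = 169.17

169.17 %


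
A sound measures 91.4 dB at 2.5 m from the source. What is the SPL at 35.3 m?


Given values:
  SPL1 = 91.4 dB, r1 = 2.5 m, r2 = 35.3 m
Formula: SPL2 = SPL1 - 20 * log10(r2 / r1)
Compute ratio: r2 / r1 = 35.3 / 2.5 = 14.12
Compute log10: log10(14.12) = 1.149835
Compute drop: 20 * 1.149835 = 22.9967
SPL2 = 91.4 - 22.9967 = 68.4

68.4 dB


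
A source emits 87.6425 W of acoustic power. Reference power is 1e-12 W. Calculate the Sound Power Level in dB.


Given values:
  W = 87.6425 W
  W_ref = 1e-12 W
Formula: SWL = 10 * log10(W / W_ref)
Compute ratio: W / W_ref = 87642500000000
Compute log10: log10(87642500000000) = 13.942715
Multiply: SWL = 10 * 13.942715 = 139.43

139.43 dB


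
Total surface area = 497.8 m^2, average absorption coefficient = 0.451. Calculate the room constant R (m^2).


Given values:
  S = 497.8 m^2, alpha = 0.451
Formula: R = S * alpha / (1 - alpha)
Numerator: 497.8 * 0.451 = 224.5078
Denominator: 1 - 0.451 = 0.549
R = 224.5078 / 0.549 = 408.94

408.94 m^2


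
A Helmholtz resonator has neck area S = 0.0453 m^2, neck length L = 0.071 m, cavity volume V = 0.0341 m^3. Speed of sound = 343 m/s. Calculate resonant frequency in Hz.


Given values:
  S = 0.0453 m^2, L = 0.071 m, V = 0.0341 m^3, c = 343 m/s
Formula: f = (c / (2*pi)) * sqrt(S / (V * L))
Compute V * L = 0.0341 * 0.071 = 0.0024211
Compute S / (V * L) = 0.0453 / 0.0024211 = 18.7105
Compute sqrt(18.7105) = 4.325564
Compute c / (2*pi) = 343 / 6.283185 = 54.590148
f = 54.590148 * 4.325564 = 236.13

236.13 Hz


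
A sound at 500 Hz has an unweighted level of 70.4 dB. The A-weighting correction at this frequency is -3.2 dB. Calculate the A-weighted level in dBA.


Given values:
  SPL = 70.4 dB
  A-weighting at 500 Hz = -3.2 dB
Formula: L_A = SPL + A_weight
L_A = 70.4 + (-3.2)
L_A = 67.2

67.2 dBA


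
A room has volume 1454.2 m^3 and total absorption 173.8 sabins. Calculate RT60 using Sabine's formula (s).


Given values:
  V = 1454.2 m^3
  A = 173.8 sabins
Formula: RT60 = 0.161 * V / A
Numerator: 0.161 * 1454.2 = 234.1262
RT60 = 234.1262 / 173.8 = 1.347

1.347 s


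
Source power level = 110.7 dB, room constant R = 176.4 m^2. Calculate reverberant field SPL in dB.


Given values:
  Lw = 110.7 dB, R = 176.4 m^2
Formula: SPL = Lw + 10 * log10(4 / R)
Compute 4 / R = 4 / 176.4 = 0.022676
Compute 10 * log10(0.022676) = -16.4443
SPL = 110.7 + (-16.4443) = 94.26

94.26 dB


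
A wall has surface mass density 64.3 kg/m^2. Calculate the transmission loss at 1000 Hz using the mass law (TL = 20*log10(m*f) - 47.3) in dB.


Given values:
  m = 64.3 kg/m^2, f = 1000 Hz
Formula: TL = 20 * log10(m * f) - 47.3
Compute m * f = 64.3 * 1000 = 64300.0
Compute log10(64300.0) = 4.808211
Compute 20 * 4.808211 = 96.1642
TL = 96.1642 - 47.3 = 48.86

48.86 dB


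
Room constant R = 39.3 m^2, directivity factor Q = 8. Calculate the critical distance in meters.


Given values:
  R = 39.3 m^2, Q = 8
Formula: d_c = 0.141 * sqrt(Q * R)
Compute Q * R = 8 * 39.3 = 314.4
Compute sqrt(314.4) = 17.7313
d_c = 0.141 * 17.7313 = 2.5

2.5 m


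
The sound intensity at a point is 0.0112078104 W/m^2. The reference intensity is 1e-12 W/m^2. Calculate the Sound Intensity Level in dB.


Given values:
  I = 0.0112078104 W/m^2
  I_ref = 1e-12 W/m^2
Formula: SIL = 10 * log10(I / I_ref)
Compute ratio: I / I_ref = 11207810400
Compute log10: log10(11207810400) = 10.049521
Multiply: SIL = 10 * 10.049521 = 100.5

100.5 dB


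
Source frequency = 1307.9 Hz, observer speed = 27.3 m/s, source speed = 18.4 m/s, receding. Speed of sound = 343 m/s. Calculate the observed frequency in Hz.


Given values:
  f_s = 1307.9 Hz, v_o = 27.3 m/s, v_s = 18.4 m/s
  Direction: receding
Formula: f_o = f_s * (c - v_o) / (c + v_s)
Numerator: c - v_o = 343 - 27.3 = 315.7
Denominator: c + v_s = 343 + 18.4 = 361.4
f_o = 1307.9 * 315.7 / 361.4 = 1142.51

1142.51 Hz


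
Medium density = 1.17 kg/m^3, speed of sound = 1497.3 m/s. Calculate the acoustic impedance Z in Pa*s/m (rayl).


Given values:
  rho = 1.17 kg/m^3
  c = 1497.3 m/s
Formula: Z = rho * c
Z = 1.17 * 1497.3
Z = 1751.84

1751.84 rayl


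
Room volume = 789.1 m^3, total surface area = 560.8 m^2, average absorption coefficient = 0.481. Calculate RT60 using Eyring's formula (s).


Given values:
  V = 789.1 m^3, S = 560.8 m^2, alpha = 0.481
Formula: RT60 = 0.161 * V / (-S * ln(1 - alpha))
Compute ln(1 - 0.481) = ln(0.519) = -0.655851
Denominator: -560.8 * -0.655851 = 367.8012
Numerator: 0.161 * 789.1 = 127.0451
RT60 = 127.0451 / 367.8012 = 0.345

0.345 s


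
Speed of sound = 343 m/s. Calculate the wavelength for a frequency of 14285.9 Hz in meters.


Given values:
  c = 343 m/s, f = 14285.9 Hz
Formula: lambda = c / f
lambda = 343 / 14285.9
lambda = 0.024

0.024 m


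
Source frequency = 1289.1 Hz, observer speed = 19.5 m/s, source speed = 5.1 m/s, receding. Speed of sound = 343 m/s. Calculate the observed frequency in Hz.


Given values:
  f_s = 1289.1 Hz, v_o = 19.5 m/s, v_s = 5.1 m/s
  Direction: receding
Formula: f_o = f_s * (c - v_o) / (c + v_s)
Numerator: c - v_o = 343 - 19.5 = 323.5
Denominator: c + v_s = 343 + 5.1 = 348.1
f_o = 1289.1 * 323.5 / 348.1 = 1198.0

1198.0 Hz


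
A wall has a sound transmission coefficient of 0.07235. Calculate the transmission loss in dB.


Given values:
  tau = 0.07235
Formula: TL = 10 * log10(1 / tau)
Compute 1 / tau = 1 / 0.07235 = 13.8217
Compute log10(13.8217) = 1.140561
TL = 10 * 1.140561 = 11.41

11.41 dB


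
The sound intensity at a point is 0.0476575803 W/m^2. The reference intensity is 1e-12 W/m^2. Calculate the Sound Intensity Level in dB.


Given values:
  I = 0.0476575803 W/m^2
  I_ref = 1e-12 W/m^2
Formula: SIL = 10 * log10(I / I_ref)
Compute ratio: I / I_ref = 47657580300
Compute log10: log10(47657580300) = 10.678132
Multiply: SIL = 10 * 10.678132 = 106.78

106.78 dB
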